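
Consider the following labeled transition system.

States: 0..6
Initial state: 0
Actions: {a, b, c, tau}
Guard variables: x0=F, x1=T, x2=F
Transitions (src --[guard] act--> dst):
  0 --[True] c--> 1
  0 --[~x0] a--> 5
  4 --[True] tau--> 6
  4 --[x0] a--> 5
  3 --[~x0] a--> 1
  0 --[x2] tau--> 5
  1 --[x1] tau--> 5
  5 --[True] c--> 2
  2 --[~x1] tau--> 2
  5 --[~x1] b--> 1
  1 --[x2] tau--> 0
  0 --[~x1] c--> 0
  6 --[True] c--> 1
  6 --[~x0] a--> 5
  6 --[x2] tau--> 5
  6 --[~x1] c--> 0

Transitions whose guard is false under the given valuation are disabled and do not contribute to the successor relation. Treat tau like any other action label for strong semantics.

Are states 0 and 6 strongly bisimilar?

Refine partition for ~:
  round 0: {{0,1,2,3,4,5,6}}
  round 1: {{0,6},{1,4},{2},{3},{5}}
  round 2: {{0,6},{1},{2},{3},{4},{5}}
stable after 3 split(s): 6 block(s)
[0]={0,6}  [6]={0,6}

Answer: BISIMILAR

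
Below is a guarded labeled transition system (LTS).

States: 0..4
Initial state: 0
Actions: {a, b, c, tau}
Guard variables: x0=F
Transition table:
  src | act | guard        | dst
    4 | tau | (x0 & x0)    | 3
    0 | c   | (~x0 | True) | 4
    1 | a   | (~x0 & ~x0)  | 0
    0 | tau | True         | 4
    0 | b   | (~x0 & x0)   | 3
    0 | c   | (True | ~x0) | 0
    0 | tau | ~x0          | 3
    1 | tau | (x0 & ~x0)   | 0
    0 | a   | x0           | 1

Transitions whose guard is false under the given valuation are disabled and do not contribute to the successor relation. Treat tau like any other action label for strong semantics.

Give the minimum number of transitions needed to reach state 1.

Answer: UNREACHABLE

Analysis:
Layered search for 1:
  depth 0: {0}
  depth 1: {3,4}
1 never appears.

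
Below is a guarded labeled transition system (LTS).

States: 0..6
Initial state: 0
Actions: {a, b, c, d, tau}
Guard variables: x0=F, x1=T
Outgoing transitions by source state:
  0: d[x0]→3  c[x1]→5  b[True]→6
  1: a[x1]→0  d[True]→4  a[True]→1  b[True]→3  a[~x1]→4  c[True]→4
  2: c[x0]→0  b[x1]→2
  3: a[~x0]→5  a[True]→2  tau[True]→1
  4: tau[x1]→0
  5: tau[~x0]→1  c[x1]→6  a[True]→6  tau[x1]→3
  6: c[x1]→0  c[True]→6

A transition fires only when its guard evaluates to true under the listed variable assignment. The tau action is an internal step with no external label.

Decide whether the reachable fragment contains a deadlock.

Answer: DEADLOCK-FREE

Working:
R = {0,1,2,3,4,5,6}
  0: b→6  c→5  [2 out]
  1: a→0  a→1  b→3  c→4  d→4  [5 out]
  2: b→2  [1 out]
  3: a→2  a→5  tau→1  [3 out]
  4: tau→0  [1 out]
  5: a→6  c→6  tau→1  tau→3  [4 out]
  6: c→0  c→6  [2 out]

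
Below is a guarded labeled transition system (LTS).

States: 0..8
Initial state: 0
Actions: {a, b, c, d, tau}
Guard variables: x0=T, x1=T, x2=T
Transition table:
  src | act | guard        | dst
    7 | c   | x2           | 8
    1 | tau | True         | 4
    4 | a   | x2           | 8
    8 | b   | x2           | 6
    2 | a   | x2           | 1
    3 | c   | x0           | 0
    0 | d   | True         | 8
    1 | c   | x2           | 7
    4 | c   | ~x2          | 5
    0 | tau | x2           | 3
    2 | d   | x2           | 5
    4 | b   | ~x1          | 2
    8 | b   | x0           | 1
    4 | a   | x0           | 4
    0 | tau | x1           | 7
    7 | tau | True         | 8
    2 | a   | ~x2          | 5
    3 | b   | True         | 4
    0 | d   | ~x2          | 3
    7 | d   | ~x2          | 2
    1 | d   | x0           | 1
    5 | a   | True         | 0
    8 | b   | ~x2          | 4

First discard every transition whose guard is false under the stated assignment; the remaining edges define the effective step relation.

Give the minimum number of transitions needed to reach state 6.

Answer: 2

Analysis:
Breadth-first toward 6:
  L0 = {0}
  L1 = {3,7,8}
  L2 = {1,4,6}
6 enters at depth 2; path d·b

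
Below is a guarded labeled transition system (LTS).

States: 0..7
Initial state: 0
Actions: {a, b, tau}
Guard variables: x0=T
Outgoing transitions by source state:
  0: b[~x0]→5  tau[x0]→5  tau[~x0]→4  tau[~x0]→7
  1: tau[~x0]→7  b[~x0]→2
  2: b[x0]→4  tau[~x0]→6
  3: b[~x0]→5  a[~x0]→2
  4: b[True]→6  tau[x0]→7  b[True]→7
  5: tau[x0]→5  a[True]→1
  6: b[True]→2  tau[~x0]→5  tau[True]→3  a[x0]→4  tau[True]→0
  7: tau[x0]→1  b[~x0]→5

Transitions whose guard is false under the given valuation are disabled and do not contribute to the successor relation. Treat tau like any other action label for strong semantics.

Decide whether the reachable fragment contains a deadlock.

Answer: DEADLOCK at state 1

Working:
R = {0,1,5}
  0: tau→5  [1 out]
  1: ∅  [deadlock]
  5: a→1  tau→5  [2 out]
Path to 1: tau·a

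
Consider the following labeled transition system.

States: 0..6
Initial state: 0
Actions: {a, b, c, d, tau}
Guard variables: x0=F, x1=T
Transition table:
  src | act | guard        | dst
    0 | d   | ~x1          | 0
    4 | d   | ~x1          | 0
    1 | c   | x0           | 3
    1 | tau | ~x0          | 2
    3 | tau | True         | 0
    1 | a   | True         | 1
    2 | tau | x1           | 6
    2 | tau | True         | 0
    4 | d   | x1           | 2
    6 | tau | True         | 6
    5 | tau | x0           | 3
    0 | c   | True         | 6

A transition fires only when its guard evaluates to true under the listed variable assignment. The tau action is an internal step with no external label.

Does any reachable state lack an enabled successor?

Answer: DEADLOCK-FREE

Working:
Reach set: {0,6}
  0: c→6  [1 out]
  6: tau→6  [1 out]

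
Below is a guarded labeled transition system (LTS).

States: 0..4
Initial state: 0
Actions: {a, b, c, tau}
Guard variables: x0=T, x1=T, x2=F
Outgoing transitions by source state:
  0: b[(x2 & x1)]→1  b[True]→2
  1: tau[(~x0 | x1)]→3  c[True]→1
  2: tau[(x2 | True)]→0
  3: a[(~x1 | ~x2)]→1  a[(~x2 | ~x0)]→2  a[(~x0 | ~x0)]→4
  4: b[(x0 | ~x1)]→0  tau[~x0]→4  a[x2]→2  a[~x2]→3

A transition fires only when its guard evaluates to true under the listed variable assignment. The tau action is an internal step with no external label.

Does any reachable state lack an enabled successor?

Answer: DEADLOCK-FREE

Working:
R = {0,2}
  0: b→2  [1 exit(s)]
  2: tau→0  [1 exit(s)]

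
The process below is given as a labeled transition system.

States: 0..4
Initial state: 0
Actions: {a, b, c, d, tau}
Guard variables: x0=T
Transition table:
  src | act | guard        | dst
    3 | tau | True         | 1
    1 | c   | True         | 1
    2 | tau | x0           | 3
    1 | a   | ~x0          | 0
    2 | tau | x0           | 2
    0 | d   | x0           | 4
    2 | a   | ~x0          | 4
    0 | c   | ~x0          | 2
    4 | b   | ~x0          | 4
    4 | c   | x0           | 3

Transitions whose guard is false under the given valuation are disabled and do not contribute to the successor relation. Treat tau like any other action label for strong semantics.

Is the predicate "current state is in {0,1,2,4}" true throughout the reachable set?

Answer: INVARIANT VIOLATED at state 3

Analysis:
Inv-set: {0,1,2,4}
Reach set: {0,1,3,4}
  0: ok
  1: ok
  3: ✗ unsafe
  4: ok
counterexample path to 3: d·c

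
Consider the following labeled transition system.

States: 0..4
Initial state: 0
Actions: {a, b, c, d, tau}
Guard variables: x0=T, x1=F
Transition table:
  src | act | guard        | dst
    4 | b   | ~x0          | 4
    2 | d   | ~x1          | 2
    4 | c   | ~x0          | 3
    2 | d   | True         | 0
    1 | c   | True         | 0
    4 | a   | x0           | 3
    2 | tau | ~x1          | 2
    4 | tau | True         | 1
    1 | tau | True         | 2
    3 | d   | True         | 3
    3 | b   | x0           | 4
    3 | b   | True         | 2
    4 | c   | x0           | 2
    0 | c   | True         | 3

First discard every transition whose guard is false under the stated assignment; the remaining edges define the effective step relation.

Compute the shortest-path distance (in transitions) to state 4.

Answer: 2

Working:
BFS to 4:
  L0 = {0}
  L1 = {3}
  L2 = {2,4}
first hit 4 at d=2 via c·b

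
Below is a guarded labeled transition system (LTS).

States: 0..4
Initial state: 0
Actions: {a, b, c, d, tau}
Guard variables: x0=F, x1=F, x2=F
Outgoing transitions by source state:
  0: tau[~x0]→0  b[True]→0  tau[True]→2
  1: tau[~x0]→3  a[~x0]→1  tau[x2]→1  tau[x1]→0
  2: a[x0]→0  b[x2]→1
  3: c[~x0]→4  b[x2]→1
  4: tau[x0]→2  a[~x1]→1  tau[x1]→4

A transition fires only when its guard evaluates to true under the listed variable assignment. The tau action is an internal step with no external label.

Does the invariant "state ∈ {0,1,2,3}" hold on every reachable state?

Answer: INVARIANT HOLDS

Analysis:
Safe = {0,1,2,3}
Reachable = {0,2}
  0: ✓
  2: ✓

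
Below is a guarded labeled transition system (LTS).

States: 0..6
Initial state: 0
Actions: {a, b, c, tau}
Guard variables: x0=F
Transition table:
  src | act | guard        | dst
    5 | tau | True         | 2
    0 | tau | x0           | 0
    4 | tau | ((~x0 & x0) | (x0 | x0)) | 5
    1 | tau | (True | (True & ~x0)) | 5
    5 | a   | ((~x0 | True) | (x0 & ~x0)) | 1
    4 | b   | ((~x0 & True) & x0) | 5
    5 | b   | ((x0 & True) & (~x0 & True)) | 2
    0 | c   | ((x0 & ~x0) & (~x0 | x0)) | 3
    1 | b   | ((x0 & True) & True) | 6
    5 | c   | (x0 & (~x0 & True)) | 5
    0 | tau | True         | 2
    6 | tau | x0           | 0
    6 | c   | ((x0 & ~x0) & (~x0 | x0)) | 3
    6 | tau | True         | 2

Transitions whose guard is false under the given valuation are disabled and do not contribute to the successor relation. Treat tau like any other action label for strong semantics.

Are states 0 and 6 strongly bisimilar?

Answer: BISIMILAR

Trace:
Bisimulation quotient by refinement:
  P[0] = {{0,1,2,3,4,5,6}}
  P[1] = {{0,1,6},{2,3,4},{5}}
  P[2] = {{0,6},{1},{2,3,4},{5}}
4 equivalence class(es) (converged in 3)
[0]={0,6}  [6]={0,6}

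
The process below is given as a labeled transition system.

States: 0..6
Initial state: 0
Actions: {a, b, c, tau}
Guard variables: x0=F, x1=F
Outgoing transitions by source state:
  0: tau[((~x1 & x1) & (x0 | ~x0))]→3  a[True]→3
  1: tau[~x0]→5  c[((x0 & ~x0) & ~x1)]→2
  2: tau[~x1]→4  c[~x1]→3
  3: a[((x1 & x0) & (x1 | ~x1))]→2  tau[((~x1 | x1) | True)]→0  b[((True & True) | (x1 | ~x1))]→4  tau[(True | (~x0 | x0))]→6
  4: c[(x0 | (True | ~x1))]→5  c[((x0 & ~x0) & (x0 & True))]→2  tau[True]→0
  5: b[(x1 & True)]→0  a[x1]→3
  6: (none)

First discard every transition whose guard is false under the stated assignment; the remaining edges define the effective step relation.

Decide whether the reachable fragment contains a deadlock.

R = {0,3,4,5,6}
  0: a→3  [1 exit(s)]
  3: b→4  tau→0  tau→6  [3 exit(s)]
  4: c→5  tau→0  [2 exit(s)]
  5: ∅  [no exit]
  6: ∅  [no exit]
trace reaching 5: a·b·c

Answer: DEADLOCK at state 5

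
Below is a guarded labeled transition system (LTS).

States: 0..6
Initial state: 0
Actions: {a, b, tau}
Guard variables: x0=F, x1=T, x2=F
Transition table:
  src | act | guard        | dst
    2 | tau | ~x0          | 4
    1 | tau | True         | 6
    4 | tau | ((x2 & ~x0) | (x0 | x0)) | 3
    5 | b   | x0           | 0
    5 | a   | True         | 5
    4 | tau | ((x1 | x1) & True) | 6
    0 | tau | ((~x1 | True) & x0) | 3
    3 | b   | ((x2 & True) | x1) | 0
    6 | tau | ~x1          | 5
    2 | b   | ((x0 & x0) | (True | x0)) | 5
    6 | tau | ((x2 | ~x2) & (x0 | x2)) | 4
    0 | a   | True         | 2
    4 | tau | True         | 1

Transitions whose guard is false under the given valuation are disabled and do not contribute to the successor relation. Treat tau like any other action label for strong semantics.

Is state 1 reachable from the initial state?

8 transition(s) survive guard evaluation.
L0 = {0}
L1 = {2}  now seen {0,2}
L2 = {4,5}  now seen {0,2,4,5}
L3 = {1,6}  now seen {0,1,2,4,5,6}
Reachable = {0,1,2,4,5,6}
Path to 1: a·tau·tau

Answer: REACHABLE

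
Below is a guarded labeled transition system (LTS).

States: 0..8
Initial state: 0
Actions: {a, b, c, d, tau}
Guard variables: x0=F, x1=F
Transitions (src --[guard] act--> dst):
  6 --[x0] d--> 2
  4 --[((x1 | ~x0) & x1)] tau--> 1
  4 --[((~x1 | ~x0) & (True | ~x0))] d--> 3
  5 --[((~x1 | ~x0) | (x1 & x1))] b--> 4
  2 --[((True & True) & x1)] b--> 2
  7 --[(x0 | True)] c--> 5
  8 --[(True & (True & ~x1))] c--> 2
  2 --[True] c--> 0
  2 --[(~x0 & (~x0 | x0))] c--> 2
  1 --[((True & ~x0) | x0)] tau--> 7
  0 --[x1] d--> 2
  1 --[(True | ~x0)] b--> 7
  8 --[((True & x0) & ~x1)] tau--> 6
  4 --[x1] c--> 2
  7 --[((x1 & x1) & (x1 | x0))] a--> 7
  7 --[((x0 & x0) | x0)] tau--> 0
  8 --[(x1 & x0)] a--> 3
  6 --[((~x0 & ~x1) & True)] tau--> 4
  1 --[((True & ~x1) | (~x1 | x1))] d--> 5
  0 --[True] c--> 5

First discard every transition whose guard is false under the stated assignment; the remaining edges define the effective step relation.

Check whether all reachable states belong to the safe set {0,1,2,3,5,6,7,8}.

Inv-set: {0,1,2,3,5,6,7,8}
Reach set: {0,3,4,5}
  0: ok
  3: ok
  4: outside
  5: ok
counterexample path to 4: c·b

Answer: INVARIANT VIOLATED at state 4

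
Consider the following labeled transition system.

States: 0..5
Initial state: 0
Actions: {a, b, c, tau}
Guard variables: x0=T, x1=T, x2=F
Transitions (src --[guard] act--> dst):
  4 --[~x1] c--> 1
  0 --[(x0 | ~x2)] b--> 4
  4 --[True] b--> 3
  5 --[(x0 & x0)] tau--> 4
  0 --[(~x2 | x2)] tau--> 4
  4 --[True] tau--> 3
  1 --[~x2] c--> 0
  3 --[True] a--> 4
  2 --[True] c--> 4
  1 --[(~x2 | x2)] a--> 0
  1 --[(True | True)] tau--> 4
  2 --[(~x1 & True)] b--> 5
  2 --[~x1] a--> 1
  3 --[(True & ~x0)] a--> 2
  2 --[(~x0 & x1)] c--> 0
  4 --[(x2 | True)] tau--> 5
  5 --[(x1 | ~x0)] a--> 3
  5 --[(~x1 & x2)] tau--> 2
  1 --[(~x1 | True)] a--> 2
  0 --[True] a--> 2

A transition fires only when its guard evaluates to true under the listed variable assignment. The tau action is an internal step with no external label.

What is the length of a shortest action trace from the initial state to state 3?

Answer: 2

Working:
Layered search for 3:
  depth 0: {0}
  depth 1: {2,4}
  depth 2: {3,5}
3 enters at depth 2; path b·b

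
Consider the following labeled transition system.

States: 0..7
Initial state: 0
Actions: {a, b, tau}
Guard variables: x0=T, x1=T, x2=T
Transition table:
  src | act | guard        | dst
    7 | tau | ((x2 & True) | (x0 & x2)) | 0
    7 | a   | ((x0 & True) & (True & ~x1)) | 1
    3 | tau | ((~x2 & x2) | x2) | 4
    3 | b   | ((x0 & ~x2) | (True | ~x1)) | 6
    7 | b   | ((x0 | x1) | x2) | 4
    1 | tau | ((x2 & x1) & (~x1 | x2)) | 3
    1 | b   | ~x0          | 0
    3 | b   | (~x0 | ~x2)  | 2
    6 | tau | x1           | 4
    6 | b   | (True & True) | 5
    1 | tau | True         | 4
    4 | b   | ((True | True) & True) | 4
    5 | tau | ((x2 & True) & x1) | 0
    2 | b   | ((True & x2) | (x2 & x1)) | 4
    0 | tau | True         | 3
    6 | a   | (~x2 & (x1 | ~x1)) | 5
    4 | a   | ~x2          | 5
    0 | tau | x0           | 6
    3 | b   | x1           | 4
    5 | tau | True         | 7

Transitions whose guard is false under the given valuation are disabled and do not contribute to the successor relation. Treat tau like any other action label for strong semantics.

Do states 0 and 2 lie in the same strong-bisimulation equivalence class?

Answer: NOT BISIMILAR

Working:
Bisimulation quotient by refinement:
  π0 = {{0,1,2,3,4,5,6,7}}
  π1 = {{0,1,5},{2,4},{3,6,7}}
  π2 = {{0},{1},{2,4},{3},{5},{6},{7}}
7 equivalence class(es) (converged in 3)
class of 0: {0}; class of 2: {2,4}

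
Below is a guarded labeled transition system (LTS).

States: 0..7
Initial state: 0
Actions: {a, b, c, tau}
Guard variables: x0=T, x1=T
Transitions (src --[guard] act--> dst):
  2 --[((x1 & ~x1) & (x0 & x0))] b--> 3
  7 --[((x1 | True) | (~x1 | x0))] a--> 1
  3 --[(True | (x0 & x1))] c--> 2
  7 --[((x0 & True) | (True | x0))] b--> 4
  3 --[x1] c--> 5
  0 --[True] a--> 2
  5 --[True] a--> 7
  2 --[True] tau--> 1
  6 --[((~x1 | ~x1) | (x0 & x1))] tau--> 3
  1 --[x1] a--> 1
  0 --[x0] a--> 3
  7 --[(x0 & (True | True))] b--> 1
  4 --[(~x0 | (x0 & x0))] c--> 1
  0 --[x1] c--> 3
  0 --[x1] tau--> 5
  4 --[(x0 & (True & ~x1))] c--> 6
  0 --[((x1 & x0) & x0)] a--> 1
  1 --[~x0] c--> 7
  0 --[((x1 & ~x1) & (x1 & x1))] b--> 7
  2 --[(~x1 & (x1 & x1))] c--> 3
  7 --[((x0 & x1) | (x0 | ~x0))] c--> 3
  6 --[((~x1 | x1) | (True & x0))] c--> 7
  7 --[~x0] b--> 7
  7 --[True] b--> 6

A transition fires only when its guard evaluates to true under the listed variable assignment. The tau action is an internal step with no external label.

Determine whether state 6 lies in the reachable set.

After dropping false guards: 18 live edges.
depth 0: {0}
depth 1: {1,2,3,5}  total {0,1,2,3,5}
depth 2: {7}  total {0,1,2,3,5,7}
depth 3: {4,6}  total {0,1,2,3,4,5,6,7}
Reachable = {0,1,2,3,4,5,6,7}
trace reaching 6: tau·a·b

Answer: REACHABLE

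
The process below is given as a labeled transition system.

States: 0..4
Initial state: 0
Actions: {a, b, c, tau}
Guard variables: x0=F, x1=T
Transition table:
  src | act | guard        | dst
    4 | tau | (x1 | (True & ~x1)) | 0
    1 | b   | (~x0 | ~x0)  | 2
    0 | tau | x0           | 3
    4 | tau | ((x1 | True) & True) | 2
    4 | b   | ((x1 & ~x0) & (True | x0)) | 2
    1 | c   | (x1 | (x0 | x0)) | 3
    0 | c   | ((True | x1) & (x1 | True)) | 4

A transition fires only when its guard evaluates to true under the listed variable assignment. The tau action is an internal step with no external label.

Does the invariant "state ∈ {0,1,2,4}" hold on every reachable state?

Answer: INVARIANT HOLDS

Analysis:
Allowed set {0,1,2,4}
Reachable = {0,2,4}
  0: ok
  2: ok
  4: ok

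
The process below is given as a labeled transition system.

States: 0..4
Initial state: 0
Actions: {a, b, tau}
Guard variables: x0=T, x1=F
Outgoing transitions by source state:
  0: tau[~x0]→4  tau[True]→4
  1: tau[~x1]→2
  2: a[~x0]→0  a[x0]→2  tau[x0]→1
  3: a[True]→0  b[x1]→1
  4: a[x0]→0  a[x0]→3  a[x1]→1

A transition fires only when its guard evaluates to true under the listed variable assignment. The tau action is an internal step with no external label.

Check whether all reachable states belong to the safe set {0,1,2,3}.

Answer: INVARIANT VIOLATED at state 4

Working:
Inv-set: {0,1,2,3}
R = {0,3,4}
  0: ✓
  3: ✓
  4: ✗ unsafe
counterexample path to 4: tau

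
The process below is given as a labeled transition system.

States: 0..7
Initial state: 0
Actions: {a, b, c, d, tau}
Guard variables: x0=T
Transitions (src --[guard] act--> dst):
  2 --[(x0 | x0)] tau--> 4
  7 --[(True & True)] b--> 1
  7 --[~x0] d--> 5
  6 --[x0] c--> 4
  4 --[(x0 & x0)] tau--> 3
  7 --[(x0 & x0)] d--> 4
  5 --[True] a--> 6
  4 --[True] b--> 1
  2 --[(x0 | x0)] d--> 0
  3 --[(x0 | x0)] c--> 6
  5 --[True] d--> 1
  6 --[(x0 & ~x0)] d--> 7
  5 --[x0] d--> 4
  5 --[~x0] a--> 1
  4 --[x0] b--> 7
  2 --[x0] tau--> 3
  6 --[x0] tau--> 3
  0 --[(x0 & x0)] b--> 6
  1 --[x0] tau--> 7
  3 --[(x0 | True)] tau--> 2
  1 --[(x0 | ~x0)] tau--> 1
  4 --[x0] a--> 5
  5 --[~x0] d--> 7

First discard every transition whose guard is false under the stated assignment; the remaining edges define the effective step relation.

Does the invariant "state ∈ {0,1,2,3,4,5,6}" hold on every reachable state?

Allowed set {0,1,2,3,4,5,6}
Reach set: {0,1,2,3,4,5,6,7}
  0: ✓
  1: ✓
  2: ✓
  3: ✓
  4: ✓
  5: ✓
  6: ✓
  7: outside
counterexample path to 7: b·c·b

Answer: INVARIANT VIOLATED at state 7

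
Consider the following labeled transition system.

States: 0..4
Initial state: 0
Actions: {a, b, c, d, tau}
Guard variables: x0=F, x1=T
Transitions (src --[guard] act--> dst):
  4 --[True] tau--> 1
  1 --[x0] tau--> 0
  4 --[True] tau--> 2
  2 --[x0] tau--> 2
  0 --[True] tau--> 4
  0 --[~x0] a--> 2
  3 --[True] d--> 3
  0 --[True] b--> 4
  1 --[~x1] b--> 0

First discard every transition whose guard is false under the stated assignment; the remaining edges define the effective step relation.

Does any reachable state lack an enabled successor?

Reach set: {0,1,2,4}
  0: a→2  b→4  tau→4  [deg 3]
  1: ∅  [no exit]
  2: ∅  [no exit]
  4: tau→1  tau→2  [deg 2]
Path to 1: tau·tau

Answer: DEADLOCK at state 1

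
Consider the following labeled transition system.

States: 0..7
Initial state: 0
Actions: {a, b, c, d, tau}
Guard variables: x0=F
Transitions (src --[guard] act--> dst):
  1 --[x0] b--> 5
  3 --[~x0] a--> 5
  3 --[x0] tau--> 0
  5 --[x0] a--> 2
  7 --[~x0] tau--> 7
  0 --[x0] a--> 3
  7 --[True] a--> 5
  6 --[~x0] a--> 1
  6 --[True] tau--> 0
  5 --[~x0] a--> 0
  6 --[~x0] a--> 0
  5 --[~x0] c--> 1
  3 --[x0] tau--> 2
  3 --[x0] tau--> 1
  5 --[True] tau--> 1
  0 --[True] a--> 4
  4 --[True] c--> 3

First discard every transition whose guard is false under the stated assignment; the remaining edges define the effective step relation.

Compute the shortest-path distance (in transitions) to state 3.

Answer: 2

Analysis:
Breadth-first toward 3:
  depth 0: {0}
  depth 1: {4}
  depth 2: {3}
depth(3)=2, e.g. a·c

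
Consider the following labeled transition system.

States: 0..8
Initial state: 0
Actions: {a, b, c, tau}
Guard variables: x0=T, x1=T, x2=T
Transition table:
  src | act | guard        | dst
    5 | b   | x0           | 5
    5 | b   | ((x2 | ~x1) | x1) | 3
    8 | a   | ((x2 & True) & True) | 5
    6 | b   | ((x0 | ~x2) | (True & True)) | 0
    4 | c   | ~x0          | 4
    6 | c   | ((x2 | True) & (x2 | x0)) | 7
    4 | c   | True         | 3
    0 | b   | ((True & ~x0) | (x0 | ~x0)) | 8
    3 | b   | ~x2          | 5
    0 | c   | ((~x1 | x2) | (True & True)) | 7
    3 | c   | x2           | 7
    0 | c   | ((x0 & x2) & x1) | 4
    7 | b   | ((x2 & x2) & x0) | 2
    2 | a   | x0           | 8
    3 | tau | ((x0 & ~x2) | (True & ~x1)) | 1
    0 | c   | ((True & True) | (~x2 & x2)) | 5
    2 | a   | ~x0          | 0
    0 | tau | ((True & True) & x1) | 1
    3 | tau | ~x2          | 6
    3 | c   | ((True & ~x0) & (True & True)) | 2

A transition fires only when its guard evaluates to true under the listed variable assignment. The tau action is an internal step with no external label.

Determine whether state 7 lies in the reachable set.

Answer: REACHABLE

Analysis:
Guard filter leaves 14 enabled edge(s).
L0 = {0}
L1 = {1,4,5,7,8}  total {0,1,4,5,7,8}
L2 = {2,3}  total {0,1,2,3,4,5,7,8}
R = {0,1,2,3,4,5,7,8}
witness 7: c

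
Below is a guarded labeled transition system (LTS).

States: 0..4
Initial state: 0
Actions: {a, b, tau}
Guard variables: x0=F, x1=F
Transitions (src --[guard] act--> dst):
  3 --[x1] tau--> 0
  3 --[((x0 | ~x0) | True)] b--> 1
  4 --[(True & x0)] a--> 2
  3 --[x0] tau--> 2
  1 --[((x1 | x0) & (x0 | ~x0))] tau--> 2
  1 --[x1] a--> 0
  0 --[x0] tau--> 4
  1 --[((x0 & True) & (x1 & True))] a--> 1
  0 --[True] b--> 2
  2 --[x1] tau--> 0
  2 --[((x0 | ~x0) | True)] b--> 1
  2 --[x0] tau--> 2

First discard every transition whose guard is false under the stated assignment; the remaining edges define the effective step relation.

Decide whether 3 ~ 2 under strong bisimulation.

Compute ~ classes (split until stable):
  P[0] = {{0,1,2,3,4}}
  P[1] = {{0,2,3},{1,4}}
  P[2] = {{0},{1,4},{2,3}}
Fixed point at round 3; 3 class(es).
class of 3: {2,3}; class of 2: {2,3}

Answer: BISIMILAR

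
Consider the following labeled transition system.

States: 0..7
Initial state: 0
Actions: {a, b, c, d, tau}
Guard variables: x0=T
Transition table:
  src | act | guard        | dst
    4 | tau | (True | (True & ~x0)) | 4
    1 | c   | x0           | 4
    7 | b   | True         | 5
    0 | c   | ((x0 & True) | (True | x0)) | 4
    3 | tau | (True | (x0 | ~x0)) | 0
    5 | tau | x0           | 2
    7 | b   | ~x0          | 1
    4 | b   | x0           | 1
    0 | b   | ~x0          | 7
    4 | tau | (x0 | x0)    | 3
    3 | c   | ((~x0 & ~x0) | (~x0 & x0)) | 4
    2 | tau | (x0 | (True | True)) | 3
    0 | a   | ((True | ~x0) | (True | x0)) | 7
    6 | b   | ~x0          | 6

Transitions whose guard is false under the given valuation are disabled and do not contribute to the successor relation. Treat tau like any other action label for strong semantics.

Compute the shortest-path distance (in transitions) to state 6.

Layered search for 6:
  depth 0: {0}
  depth 1: {4,7}
  depth 2: {1,3,5}
  depth 3: {2}
6 never appears.

Answer: UNREACHABLE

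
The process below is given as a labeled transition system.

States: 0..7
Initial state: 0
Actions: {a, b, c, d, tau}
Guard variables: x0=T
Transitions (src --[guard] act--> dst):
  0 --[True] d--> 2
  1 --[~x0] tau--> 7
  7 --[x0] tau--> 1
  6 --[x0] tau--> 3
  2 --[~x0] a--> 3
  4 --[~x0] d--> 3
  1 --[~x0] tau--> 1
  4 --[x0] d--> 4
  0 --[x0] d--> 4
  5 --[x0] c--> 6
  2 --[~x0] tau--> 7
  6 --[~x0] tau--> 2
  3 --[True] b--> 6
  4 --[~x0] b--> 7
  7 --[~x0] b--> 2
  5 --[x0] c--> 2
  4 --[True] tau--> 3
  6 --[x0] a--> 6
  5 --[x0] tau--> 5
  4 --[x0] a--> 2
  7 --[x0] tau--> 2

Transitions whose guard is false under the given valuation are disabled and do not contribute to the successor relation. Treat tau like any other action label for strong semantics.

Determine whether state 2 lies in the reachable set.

Guard filter leaves 13 enabled edge(s).
L0 = {0}
L1 = {2,4}  total {0,2,4}
L2 = {3}  total {0,2,3,4}
L3 = {6}  total {0,2,3,4,6}
Reachable = {0,2,3,4,6}
witness 2: d

Answer: REACHABLE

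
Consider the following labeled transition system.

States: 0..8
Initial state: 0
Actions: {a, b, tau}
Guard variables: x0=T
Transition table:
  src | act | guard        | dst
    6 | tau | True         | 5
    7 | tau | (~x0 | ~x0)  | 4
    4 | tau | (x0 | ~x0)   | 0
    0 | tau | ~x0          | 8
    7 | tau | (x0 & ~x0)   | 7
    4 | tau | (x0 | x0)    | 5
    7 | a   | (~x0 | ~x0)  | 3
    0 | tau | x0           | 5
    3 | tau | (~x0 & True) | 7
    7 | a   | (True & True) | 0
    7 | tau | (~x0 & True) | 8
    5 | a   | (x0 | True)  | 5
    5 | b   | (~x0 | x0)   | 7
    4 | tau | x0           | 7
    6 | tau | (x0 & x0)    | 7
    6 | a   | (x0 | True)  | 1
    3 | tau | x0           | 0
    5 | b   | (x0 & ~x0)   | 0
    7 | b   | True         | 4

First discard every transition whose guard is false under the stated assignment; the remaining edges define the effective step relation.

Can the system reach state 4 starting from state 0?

Guard filter leaves 12 enabled edge(s).
Layer 0: {0}
Layer 1: {5}  cumulative {0,5}
Layer 2: {7}  cumulative {0,5,7}
Layer 3: {4}  cumulative {0,4,5,7}
R = {0,4,5,7}
Path to 4: tau·b·b

Answer: REACHABLE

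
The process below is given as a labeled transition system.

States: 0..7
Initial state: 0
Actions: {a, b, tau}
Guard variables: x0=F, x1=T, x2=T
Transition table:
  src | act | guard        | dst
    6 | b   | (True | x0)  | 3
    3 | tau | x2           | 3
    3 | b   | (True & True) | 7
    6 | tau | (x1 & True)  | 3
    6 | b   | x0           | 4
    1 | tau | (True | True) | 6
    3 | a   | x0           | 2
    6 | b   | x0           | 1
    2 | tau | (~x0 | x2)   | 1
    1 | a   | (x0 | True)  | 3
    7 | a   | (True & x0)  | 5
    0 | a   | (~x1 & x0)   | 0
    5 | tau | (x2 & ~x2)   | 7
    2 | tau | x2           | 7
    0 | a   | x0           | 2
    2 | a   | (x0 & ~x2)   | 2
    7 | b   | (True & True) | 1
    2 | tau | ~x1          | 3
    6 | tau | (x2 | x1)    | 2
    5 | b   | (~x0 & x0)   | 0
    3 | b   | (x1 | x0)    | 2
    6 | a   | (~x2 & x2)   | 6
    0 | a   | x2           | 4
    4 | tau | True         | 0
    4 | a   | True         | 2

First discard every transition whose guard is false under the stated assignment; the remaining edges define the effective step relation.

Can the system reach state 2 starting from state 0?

Answer: REACHABLE

Working:
Guard filter leaves 14 enabled edge(s).
L0 = {0}
L1 = {4}  total {0,4}
L2 = {2}  total {0,2,4}
L3 = {1,7}  total {0,1,2,4,7}
L4 = {3,6}  total {0,1,2,3,4,6,7}
Reachable = {0,1,2,3,4,6,7}
witness 2: a·a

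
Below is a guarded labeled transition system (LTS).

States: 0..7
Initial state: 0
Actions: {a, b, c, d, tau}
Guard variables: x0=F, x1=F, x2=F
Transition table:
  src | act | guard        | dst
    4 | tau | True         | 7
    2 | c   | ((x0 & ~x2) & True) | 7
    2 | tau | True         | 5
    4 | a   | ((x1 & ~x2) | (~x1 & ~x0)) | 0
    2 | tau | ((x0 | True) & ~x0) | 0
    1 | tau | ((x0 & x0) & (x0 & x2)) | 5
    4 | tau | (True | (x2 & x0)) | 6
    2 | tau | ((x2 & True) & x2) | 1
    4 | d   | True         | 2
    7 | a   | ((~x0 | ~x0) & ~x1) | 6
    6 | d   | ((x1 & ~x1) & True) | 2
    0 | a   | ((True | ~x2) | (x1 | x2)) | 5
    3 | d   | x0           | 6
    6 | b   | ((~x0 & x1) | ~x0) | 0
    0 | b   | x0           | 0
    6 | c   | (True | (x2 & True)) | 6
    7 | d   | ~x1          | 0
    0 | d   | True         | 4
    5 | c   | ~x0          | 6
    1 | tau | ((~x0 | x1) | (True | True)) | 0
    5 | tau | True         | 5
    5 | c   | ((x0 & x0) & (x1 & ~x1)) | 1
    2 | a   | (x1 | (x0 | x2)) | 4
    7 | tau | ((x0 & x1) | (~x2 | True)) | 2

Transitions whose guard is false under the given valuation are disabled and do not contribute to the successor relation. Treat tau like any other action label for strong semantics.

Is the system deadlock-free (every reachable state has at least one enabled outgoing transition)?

Answer: DEADLOCK-FREE

Working:
Reach set: {0,2,4,5,6,7}
  0: a→5  d→4  [2 out]
  2: tau→0  tau→5  [2 out]
  4: a→0  d→2  tau→6  tau→7  [4 out]
  5: c→6  tau→5  [2 out]
  6: b→0  c→6  [2 out]
  7: a→6  d→0  tau→2  [3 out]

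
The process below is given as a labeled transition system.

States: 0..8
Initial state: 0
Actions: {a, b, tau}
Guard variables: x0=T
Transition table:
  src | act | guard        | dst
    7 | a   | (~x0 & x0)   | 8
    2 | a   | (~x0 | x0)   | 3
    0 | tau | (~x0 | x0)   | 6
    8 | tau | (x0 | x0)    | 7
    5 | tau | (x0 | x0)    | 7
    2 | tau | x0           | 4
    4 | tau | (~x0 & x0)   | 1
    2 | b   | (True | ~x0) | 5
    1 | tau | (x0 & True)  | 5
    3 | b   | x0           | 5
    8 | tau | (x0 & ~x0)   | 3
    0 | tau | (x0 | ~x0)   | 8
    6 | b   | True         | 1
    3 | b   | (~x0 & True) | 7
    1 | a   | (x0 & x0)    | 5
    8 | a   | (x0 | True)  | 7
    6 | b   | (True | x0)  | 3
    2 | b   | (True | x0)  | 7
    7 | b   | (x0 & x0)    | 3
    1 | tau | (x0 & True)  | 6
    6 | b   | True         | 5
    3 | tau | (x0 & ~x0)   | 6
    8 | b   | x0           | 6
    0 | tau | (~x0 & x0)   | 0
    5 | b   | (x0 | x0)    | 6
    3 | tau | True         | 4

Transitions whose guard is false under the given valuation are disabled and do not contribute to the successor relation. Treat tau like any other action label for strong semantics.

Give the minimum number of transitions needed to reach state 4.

Layered search for 4:
  L0 = {0}
  L1 = {6,8}
  L2 = {1,3,5,7}
  L3 = {4}
first hit 4 at d=3 via tau·b·tau

Answer: 3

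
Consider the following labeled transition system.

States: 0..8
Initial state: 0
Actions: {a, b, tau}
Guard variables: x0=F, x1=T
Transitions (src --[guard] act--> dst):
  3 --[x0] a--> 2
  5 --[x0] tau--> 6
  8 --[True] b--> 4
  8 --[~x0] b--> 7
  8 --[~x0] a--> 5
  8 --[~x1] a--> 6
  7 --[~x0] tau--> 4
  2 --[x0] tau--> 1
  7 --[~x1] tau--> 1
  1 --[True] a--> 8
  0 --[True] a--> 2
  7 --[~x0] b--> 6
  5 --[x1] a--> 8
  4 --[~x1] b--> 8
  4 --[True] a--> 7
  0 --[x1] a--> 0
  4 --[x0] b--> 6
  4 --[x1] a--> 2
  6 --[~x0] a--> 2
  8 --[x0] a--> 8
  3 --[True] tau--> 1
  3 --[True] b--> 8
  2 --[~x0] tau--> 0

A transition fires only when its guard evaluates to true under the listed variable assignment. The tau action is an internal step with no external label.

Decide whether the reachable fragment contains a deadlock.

Answer: DEADLOCK-FREE

Trace:
Reach set: {0,2}
  0: a→0  a→2  [2 exit(s)]
  2: tau→0  [1 exit(s)]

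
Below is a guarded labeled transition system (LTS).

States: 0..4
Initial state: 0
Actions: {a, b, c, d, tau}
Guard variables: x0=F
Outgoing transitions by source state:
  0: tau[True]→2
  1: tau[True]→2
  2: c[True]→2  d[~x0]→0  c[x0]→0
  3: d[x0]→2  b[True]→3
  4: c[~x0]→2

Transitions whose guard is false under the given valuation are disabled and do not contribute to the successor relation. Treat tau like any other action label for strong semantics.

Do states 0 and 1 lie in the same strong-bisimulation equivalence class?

Answer: BISIMILAR

Analysis:
Refine partition for ~:
  π0 = {{0,1,2,3,4}}
  π1 = {{0,1},{2},{3},{4}}
4 equivalence class(es) (converged in 2)
class of 0: {0,1}; class of 1: {0,1}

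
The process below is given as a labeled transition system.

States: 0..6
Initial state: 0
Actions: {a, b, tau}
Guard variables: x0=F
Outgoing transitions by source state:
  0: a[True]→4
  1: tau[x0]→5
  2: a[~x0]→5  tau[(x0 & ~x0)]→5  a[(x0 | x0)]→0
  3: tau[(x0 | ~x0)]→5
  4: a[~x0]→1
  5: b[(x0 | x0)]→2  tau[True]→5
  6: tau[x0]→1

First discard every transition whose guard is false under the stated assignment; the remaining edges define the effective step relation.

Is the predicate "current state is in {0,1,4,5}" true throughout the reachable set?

Answer: INVARIANT HOLDS

Trace:
Inv-set: {0,1,4,5}
Reachable = {0,1,4}
  0: safe
  1: safe
  4: safe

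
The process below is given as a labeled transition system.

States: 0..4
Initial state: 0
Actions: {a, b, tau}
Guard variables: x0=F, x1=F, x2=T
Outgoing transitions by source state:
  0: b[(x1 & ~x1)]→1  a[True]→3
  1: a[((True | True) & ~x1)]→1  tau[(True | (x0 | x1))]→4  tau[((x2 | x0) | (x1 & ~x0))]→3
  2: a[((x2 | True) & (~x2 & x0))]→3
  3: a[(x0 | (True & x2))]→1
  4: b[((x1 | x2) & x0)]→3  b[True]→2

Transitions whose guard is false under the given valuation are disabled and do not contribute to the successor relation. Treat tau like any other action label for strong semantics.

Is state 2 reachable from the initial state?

Answer: REACHABLE

Trace:
Guard filter leaves 6 enabled edge(s).
depth 0: {0}
depth 1: {3}  cumulative {0,3}
depth 2: {1}  cumulative {0,1,3}
depth 3: {4}  cumulative {0,1,3,4}
depth 4: {2}  cumulative {0,1,2,3,4}
Reach set: {0,1,2,3,4}
trace reaching 2: a·a·tau·b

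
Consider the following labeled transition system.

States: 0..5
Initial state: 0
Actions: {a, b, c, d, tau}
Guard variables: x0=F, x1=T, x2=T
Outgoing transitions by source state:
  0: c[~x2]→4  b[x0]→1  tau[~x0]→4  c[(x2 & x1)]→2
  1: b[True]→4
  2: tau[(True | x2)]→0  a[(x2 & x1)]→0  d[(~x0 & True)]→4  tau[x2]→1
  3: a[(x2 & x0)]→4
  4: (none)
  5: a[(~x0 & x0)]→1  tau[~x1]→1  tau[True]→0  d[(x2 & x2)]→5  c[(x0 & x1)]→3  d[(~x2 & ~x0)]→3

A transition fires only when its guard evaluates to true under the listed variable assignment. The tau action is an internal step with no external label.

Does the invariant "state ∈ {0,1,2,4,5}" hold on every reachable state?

Answer: INVARIANT HOLDS

Trace:
Allowed set {0,1,2,4,5}
Reachable = {0,1,2,4}
  0: safe
  1: safe
  2: safe
  4: safe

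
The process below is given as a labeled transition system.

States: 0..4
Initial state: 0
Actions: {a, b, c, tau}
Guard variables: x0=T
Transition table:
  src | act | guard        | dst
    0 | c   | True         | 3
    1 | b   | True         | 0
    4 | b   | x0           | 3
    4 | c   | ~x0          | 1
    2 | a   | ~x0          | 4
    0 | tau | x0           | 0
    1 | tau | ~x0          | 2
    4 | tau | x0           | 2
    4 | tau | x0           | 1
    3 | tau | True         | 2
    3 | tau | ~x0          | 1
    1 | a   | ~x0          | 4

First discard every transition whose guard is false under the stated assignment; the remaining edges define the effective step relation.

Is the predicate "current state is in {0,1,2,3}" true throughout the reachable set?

Allowed set {0,1,2,3}
Reach set: {0,2,3}
  0: safe
  2: safe
  3: safe

Answer: INVARIANT HOLDS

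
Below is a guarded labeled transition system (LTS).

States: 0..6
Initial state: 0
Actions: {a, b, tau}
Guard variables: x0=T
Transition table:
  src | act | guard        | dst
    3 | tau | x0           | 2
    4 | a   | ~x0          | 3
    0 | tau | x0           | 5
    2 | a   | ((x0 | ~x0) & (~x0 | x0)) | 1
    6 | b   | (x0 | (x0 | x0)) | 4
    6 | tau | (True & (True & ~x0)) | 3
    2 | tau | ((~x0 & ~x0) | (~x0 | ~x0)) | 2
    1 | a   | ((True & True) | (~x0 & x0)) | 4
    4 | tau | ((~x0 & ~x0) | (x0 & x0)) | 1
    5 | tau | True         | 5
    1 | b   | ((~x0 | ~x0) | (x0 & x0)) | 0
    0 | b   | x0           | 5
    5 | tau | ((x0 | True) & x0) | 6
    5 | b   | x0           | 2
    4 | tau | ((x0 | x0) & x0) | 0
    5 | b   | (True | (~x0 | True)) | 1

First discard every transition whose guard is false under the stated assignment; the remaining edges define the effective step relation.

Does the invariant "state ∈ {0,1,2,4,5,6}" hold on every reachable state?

Safe = {0,1,2,4,5,6}
Reach set: {0,1,2,4,5,6}
  0: ok
  1: ok
  2: ok
  4: ok
  5: ok
  6: ok

Answer: INVARIANT HOLDS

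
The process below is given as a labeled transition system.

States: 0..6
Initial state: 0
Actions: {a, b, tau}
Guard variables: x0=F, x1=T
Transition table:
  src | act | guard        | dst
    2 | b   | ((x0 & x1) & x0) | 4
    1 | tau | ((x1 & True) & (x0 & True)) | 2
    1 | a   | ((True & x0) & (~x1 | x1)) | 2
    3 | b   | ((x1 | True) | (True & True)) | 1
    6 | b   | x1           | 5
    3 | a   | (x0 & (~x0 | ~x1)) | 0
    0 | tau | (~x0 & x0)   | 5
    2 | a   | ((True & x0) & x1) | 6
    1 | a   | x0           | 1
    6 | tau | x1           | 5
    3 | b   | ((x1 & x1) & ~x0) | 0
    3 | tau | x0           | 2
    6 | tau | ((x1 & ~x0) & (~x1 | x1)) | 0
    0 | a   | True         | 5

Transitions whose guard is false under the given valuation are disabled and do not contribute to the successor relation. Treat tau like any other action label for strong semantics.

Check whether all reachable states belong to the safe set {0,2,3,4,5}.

Answer: INVARIANT HOLDS

Working:
Safe = {0,2,3,4,5}
Reachable = {0,5}
  0: ok
  5: ok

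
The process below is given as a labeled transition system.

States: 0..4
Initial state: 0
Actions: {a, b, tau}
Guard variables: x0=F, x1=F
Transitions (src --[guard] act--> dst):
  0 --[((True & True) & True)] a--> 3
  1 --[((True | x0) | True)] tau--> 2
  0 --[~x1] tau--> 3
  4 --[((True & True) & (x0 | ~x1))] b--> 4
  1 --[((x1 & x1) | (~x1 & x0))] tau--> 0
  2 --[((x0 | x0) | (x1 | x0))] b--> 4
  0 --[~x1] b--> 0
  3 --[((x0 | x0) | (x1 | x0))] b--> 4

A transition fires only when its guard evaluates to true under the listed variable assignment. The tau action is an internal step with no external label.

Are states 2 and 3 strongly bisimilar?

Bisimulation quotient by refinement:
  P[0] = {{0,1,2,3,4}}
  P[1] = {{0},{1},{2,3},{4}}
4 equivalence class(es) (converged in 2)
[2]={2,3}  [3]={2,3}

Answer: BISIMILAR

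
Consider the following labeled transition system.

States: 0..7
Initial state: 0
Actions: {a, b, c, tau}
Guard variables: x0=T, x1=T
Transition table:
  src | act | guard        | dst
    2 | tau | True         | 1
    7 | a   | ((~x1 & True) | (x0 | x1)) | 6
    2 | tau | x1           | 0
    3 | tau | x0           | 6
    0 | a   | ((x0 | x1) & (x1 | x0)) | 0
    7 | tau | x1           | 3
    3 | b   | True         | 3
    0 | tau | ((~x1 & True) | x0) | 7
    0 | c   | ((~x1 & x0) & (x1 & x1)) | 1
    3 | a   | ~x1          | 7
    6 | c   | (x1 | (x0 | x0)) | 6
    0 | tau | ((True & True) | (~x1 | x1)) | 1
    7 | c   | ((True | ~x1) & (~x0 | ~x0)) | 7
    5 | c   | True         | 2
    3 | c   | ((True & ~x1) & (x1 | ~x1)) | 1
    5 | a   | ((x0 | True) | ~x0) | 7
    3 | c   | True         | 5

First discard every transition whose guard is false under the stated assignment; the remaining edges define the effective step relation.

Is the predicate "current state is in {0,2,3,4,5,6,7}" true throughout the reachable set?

Answer: INVARIANT VIOLATED at state 1

Trace:
Safe = {0,2,3,4,5,6,7}
Reachable = {0,1,2,3,5,6,7}
  0: safe
  1: VIOLATES
  2: safe
  3: safe
  5: safe
  6: safe
  7: safe
witness against invariant: tau → 1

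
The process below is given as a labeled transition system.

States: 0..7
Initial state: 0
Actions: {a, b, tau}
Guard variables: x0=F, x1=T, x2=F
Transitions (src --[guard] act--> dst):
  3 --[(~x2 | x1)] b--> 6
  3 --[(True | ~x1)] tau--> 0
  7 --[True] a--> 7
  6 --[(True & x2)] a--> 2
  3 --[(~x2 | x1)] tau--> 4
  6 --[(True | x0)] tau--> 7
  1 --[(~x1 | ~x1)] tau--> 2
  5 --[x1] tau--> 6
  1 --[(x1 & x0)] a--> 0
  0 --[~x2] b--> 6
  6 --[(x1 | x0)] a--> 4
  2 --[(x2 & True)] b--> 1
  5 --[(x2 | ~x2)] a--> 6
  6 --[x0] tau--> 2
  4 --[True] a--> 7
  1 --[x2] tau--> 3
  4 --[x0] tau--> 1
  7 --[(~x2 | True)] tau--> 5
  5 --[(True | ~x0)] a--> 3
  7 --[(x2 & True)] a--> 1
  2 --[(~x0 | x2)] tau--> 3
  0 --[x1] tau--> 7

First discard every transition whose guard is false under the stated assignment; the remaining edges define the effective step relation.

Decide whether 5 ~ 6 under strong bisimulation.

Answer: NOT BISIMILAR

Analysis:
Refine partition for ~:
  round 0: {{0,1,2,3,4,5,6,7}}
  round 1: {{0,3},{1},{2},{4},{5,6,7}}
  round 2: {{0},{1},{2},{3},{4},{5},{6},{7}}
8 equivalence class(es) (converged in 3)
5∈{5}, 6∈{6}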